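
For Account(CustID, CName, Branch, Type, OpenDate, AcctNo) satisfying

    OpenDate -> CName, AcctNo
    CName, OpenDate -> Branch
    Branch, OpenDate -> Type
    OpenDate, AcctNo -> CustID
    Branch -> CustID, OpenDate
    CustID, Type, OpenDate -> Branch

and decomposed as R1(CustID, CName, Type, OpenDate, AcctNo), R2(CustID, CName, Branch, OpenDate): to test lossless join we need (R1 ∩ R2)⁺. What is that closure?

R1 ∩ R2 = {CustID, CName, OpenDate}.
OpenDate → CName, AcctNo applies, adding AcctNo
CName, OpenDate → Branch applies, adding Branch
Branch, OpenDate → Type applies, adding Type
Closure: {CustID, CName, Branch, Type, OpenDate, AcctNo}.

CustID, CName, Branch, Type, OpenDate, AcctNo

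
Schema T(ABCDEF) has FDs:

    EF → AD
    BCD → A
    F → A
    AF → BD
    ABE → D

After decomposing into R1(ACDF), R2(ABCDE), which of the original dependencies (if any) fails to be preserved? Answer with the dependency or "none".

Check AF → BD: no single fragment contains all of {ABDF}, and the restricted closure of {AF} across the fragments never reaches {BD}.
EF → AD is preserved.
BCD → A is preserved.
F → A is preserved.
ABE → D is preserved.

AF → BD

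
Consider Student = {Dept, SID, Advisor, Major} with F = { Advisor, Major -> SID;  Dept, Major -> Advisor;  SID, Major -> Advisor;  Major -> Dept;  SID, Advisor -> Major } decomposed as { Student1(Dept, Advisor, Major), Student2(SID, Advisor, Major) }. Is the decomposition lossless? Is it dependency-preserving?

Lossless test: (Advisor, Major)⁺ = {Dept, SID, Advisor, Major}, which contains all of one fragment — lossless.
Dependency preservation: every FD's attributes lie within a single fragment, so each can be enforced locally — preserved.

lossless and dependency-preserving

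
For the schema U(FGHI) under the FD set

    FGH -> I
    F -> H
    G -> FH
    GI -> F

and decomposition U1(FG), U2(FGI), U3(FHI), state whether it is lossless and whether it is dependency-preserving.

lossless and dependency-preserving

Lossless test (chase): Rows 1 and 2 agree on F; apply F→H and equate their H entries. Rows 1 and 3 agree on F; apply F→H and equate their H entries. Rows 1 and 2 agree on FGH; apply FGH→I and equate their I entries. Row 1 is now all distinguished symbols — the join is lossless.
Dependency preservation: FGH → I; G → FH are not contained in any single fragment, but the restricted closure of each left-hand side across the fragments still reaches the right-hand side; the remaining FDs each lie inside some fragment. All dependencies are preserved.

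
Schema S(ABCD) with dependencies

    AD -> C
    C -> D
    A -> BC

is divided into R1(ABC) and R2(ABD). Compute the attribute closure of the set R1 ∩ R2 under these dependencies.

R1 ∩ R2 = {AB}.
A → BC applies, adding C
C → D applies, adding D
Closure: {ABCD}.

ABCD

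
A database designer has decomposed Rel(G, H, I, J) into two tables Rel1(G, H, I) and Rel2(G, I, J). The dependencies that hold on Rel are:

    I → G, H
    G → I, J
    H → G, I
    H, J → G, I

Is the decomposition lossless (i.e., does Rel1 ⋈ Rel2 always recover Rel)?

Yes

Common attributes: Rel1 ∩ Rel2 = {G, I}.
Closure of {G, I}: I → G, H applies, adding H; G → I, J applies, adding J. So (G, I)⁺ = {G, H, I, J}.
This closure contains every attribute of Rel1, so Rel1 ∩ Rel2 → Rel1. The join is lossless.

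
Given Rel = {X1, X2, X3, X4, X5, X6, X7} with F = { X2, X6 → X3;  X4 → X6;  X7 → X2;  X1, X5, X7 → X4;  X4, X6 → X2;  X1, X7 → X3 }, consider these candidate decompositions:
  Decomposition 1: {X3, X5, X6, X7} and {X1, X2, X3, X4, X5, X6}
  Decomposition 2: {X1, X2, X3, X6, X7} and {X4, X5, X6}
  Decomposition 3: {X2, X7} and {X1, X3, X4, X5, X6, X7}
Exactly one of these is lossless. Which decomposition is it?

Decomposition 3

Decomposition 1: common = {X3, X5, X6}, closure = {X3, X5, X6} → lossy.
Decomposition 2: common = {X6}, closure = {X6} → lossy.
Decomposition 3: common = {X7}, closure = {X2, X7} → lossless.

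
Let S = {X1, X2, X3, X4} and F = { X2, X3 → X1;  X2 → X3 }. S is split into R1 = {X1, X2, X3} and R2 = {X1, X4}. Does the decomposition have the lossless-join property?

No

Common attributes: R1 ∩ R2 = {X1}.
No dependency enlarges {X1}, so (X1)⁺ = {X1}.
The closure contains neither all of R1 = {X1, X2, X3} nor all of R2 = {X1, X4}, so the common attributes are not a superkey of either fragment. The join is lossy.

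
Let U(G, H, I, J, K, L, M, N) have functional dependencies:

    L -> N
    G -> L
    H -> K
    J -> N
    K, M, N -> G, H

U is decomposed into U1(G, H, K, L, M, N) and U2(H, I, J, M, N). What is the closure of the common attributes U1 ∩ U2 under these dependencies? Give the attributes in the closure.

U1 ∩ U2 = {H, M, N}.
H → K applies, adding K
K, M, N → G, H applies, adding G
G → L applies, adding L
Closure: {G, H, K, L, M, N}.

G, H, K, L, M, N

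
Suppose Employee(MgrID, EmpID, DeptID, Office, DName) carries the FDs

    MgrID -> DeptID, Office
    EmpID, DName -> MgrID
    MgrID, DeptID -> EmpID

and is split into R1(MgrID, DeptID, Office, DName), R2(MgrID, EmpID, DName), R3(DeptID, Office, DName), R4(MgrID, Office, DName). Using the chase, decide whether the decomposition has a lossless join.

Chase test. Columns are MgrID, EmpID, DeptID, Office, DName; row i has aⱼ where attribute j ∈ Ri, else bᵢⱼ.
Initial tableau (one row per fragment):
  row 1: a1 b12 a3 a4 a5
  row 2: a1 a2 b23 b24 a5
  row 3: b31 b32 a3 a4 a5
  row 4: a1 b42 b43 a4 a5
Rows 1 and 2 agree on MgrID; apply MgrID→DeptID, Office and equate their DeptID, Office entries.
Rows 1 and 4 agree on MgrID; apply MgrID→DeptID, Office and equate their DeptID, Office entries.
Rows 1 and 2 agree on MgrID, DeptID; apply MgrID, DeptID→EmpID and equate their EmpID entries.
Rows 1 and 4 agree on MgrID, DeptID; apply MgrID, DeptID→EmpID and equate their EmpID entries.
Row 1 is now all distinguished symbols — the join is lossless.

Yes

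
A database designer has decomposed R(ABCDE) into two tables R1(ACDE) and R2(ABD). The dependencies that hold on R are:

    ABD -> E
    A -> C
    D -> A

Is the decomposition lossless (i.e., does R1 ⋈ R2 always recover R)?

Common attributes: R1 ∩ R2 = {AD}.
Closure of {AD}: A → C applies, adding C. So (AD)⁺ = {ACD}.
The closure contains neither all of R1 = {ACDE} nor all of R2 = {ABD}, so the common attributes are not a superkey of either fragment. The join is lossy.

No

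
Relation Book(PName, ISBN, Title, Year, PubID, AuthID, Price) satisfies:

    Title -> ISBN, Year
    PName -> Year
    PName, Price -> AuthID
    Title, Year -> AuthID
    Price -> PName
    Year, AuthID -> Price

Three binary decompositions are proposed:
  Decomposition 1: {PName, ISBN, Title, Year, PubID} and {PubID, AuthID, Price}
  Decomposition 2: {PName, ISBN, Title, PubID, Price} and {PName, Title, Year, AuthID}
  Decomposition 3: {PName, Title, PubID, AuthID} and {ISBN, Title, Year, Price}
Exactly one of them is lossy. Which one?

Decomposition 1: common = {PubID}, closure = {PubID} → lossy.
Decomposition 2: common = {PName, Title}, closure = {PName, ISBN, Title, Year, AuthID, Price} → lossless.
Decomposition 3: common = {Title}, closure = {PName, ISBN, Title, Year, AuthID, Price} → lossless.

Decomposition 1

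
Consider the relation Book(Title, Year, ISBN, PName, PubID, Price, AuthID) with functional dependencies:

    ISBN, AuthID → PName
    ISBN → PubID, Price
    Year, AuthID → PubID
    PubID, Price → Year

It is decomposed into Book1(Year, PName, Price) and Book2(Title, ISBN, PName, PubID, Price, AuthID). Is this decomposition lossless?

No

Common attributes: Book1 ∩ Book2 = {PName, Price}.
No dependency enlarges {PName, Price}, so (PName, Price)⁺ = {PName, Price}.
The closure contains neither all of Book1 = {Year, PName, Price} nor all of Book2 = {Title, ISBN, PName, PubID, Price, AuthID}, so the common attributes are not a superkey of either fragment. The join is lossy.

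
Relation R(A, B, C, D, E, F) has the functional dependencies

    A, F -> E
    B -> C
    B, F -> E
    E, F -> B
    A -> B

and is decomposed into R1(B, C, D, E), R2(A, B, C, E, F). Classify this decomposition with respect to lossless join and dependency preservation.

Lossless test: (B, C, E)⁺ = {B, C, E}, which is a superkey of neither fragment — lossy.
Dependency preservation: every FD's attributes lie within a single fragment, so each can be enforced locally — preserved.

lossy but dependency-preserving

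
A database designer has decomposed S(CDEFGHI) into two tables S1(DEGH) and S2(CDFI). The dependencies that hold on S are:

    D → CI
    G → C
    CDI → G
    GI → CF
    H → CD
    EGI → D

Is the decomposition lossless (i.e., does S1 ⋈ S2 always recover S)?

Common attributes: S1 ∩ S2 = {D}.
Closure of {D}: D → CI applies, adding CI; CDI → G applies, adding G; GI → CF applies, adding F. So (D)⁺ = {CDFGI}.
This closure contains every attribute of S2, so S1 ∩ S2 → S2. The join is lossless.

Yes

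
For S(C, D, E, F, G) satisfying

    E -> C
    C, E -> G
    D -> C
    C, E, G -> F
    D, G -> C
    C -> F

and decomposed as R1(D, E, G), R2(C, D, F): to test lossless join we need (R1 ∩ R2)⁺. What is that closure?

R1 ∩ R2 = {D}.
D → C applies, adding C
C → F applies, adding F
Closure: {C, D, F}.

C, D, F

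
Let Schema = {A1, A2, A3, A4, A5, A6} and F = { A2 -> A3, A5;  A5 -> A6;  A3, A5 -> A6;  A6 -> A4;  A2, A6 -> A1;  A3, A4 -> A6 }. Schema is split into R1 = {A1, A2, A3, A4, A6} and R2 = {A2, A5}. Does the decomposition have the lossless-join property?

Common attributes: R1 ∩ R2 = {A2}.
Closure of {A2}: A2 → A3, A5 applies, adding A3, A5; A5 → A6 applies, adding A6; A6 → A4 applies, adding A4; A2, A6 → A1 applies, adding A1. So (A2)⁺ = {A1, A2, A3, A4, A5, A6}.
This closure contains every attribute of R1, so R1 ∩ R2 → R1. The join is lossless.

Yes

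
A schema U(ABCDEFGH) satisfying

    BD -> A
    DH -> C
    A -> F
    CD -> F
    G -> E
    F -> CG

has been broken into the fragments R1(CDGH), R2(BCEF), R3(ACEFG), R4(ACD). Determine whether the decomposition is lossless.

No

Chase test. Columns are ABCDEFGH; row i has aⱼ where attribute j ∈ Ri, else bᵢⱼ.
Initial tableau (one row per fragment):
  row 1: b11 b12 a3 a4 b15 b16 a7 a8
  row 2: b21 a2 a3 b24 a5 a6 b27 b28
  row 3: a1 b32 a3 b34 a5 a6 a7 b38
  row 4: a1 b42 a3 a4 b45 b46 b47 b48
Rows 3 and 4 agree on A; apply A→F and equate their F entries.
Rows 1 and 4 agree on CD; apply CD→F and equate their F entries.
Rows 1 and 3 agree on G; apply G→E and equate their E entries.
Rows 1 and 2 agree on F; apply F→CG and equate their CG entries.
Rows 1 and 4 agree on F; apply F→CG and equate their CG entries.
Rows 1 and 4 agree on G; apply G→E and equate their E entries.
No row becomes fully distinguished — the join is lossy.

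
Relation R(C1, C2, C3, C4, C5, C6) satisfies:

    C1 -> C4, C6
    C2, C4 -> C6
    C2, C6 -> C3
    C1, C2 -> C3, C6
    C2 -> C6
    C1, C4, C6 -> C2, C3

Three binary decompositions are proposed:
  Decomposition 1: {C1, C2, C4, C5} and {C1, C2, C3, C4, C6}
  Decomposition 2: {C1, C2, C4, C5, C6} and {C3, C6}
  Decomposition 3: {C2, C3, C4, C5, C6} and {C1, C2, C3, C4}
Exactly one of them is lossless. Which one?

Decomposition 1: common = {C1, C2, C4}, closure = {C1, C2, C3, C4, C6} → lossless.
Decomposition 2: common = {C6}, closure = {C6} → lossy.
Decomposition 3: common = {C2, C3, C4}, closure = {C2, C3, C4, C6} → lossy.

Decomposition 1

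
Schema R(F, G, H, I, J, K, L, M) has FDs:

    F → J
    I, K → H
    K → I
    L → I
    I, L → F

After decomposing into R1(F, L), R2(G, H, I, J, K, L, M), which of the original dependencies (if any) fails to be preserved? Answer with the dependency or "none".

Check F → J: no single fragment contains all of {F, J}, and the restricted closure of {F} across the fragments never reaches {J}.
I, K → H is preserved.
K → I is preserved.
L → I is preserved.
I, L → F is preserved.

F → J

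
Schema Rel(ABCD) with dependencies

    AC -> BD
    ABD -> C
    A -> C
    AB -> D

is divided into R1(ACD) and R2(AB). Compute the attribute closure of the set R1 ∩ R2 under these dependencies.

ABCD

R1 ∩ R2 = {A}.
A → C applies, adding C
AC → BD applies, adding BD
Closure: {ABCD}.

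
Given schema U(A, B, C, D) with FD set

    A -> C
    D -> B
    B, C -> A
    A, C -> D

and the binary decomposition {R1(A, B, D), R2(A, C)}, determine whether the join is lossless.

Yes

Common attributes: R1 ∩ R2 = {A}.
Closure of {A}: A → C applies, adding C; A, C → D applies, adding D; D → B applies, adding B. So (A)⁺ = {A, B, C, D}.
This closure contains every attribute of R1, so R1 ∩ R2 → R1. The join is lossless.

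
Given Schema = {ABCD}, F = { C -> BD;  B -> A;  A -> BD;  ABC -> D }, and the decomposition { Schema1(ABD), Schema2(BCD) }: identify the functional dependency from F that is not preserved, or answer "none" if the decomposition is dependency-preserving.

C → BD lies within Schema2.
B → A lies within Schema1.
A → BD lies within Schema1.
ABC → D: restricted closure across fragments reaches D.
Every dependency is enforceable on the fragments, so the decomposition is dependency-preserving.

none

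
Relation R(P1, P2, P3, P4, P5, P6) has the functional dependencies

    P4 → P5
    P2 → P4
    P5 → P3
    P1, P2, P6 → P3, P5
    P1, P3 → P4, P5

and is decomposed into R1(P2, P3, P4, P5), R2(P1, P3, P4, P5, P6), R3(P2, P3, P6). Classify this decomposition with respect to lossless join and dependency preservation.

lossy but dependency-preserving

Lossless test (chase): Rows 1 and 3 agree on P2; apply P2→P4 and equate their P4 entries. Rows 1 and 3 agree on P4; apply P4→P5 and equate their P5 entries. No row becomes fully distinguished — the join is lossy.
Dependency preservation: P1, P2, P6 → P3, P5 is not contained in any single fragment, but the restricted closure of its left-hand side across the fragments still reaches the right-hand side; the remaining FDs each lie inside some fragment. All dependencies are preserved.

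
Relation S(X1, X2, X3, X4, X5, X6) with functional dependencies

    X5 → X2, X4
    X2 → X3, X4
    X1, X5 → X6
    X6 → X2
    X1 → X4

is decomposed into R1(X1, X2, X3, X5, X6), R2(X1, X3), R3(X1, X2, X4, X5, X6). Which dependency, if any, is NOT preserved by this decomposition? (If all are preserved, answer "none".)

X5 → X2, X4 lies within R3.
X2 → X3, X4: restricted closure across fragments reaches X3, X4.
X1, X5 → X6 lies within R1.
X6 → X2 lies within R1.
X1 → X4 lies within R3.
Every dependency is enforceable on the fragments, so the decomposition is dependency-preserving.

none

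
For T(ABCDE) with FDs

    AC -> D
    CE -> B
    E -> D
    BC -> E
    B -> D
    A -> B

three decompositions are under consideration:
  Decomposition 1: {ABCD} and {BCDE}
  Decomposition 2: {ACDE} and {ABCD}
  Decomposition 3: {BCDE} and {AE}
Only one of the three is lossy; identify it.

Decomposition 3

Decomposition 1: common = {BCD}, closure = {BCDE} → lossless.
Decomposition 2: common = {ACD}, closure = {ABCDE} → lossless.
Decomposition 3: common = {E}, closure = {DE} → lossy.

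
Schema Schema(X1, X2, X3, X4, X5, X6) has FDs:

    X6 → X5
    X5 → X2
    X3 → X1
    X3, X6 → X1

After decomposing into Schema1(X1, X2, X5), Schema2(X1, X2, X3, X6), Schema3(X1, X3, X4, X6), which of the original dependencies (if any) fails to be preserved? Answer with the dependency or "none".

Check X6 → X5: no single fragment contains all of {X5, X6}, and the restricted closure of {X6} across the fragments never reaches {X5}.
X5 → X2 is preserved.
X3 → X1 is preserved.
X3, X6 → X1 is preserved.

X6 → X5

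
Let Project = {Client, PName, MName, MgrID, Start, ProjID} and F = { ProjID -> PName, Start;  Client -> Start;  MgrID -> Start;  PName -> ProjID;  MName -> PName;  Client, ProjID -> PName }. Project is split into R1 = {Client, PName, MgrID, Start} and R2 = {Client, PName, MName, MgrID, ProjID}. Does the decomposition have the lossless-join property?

Yes

Common attributes: R1 ∩ R2 = {Client, PName, MgrID}.
Closure of {Client, PName, MgrID}: Client → Start applies, adding Start; PName → ProjID applies, adding ProjID. So (Client, PName, MgrID)⁺ = {Client, PName, MgrID, Start, ProjID}.
This closure contains every attribute of R1, so R1 ∩ R2 → R1. The join is lossless.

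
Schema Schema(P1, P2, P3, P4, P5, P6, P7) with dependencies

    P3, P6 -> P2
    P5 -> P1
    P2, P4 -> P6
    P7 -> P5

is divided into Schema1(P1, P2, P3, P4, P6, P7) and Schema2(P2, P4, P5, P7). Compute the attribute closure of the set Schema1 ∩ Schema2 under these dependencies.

P1, P2, P4, P5, P6, P7

Schema1 ∩ Schema2 = {P2, P4, P7}.
P2, P4 → P6 applies, adding P6
P7 → P5 applies, adding P5
P5 → P1 applies, adding P1
Closure: {P1, P2, P4, P5, P6, P7}.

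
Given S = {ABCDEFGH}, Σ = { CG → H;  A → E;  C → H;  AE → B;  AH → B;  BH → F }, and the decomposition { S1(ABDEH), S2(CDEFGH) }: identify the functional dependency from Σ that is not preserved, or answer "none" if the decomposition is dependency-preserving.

Check BH → F: no single fragment contains all of {BFH}, and the restricted closure of {BH} across the fragments never reaches {F}.
CG → H is preserved.
A → E is preserved.
C → H is preserved.
AE → B is preserved.
AH → B is preserved.

BH → F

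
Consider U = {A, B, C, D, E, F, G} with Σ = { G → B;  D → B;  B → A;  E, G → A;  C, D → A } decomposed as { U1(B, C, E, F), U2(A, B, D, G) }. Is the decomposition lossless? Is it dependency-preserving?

lossy but dependency-preserving

Lossless test: (B)⁺ = {A, B}, which is a superkey of neither fragment — lossy.
Dependency preservation: E, G → A; C, D → A are not contained in any single fragment, but the restricted closure of each left-hand side across the fragments still reaches the right-hand side; the remaining FDs each lie inside some fragment. All dependencies are preserved.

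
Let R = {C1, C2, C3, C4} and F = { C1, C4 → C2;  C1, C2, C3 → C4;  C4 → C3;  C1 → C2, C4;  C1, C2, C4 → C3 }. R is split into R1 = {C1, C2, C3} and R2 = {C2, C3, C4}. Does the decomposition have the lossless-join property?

Common attributes: R1 ∩ R2 = {C2, C3}.
No dependency enlarges {C2, C3}, so (C2, C3)⁺ = {C2, C3}.
The closure contains neither all of R1 = {C1, C2, C3} nor all of R2 = {C2, C3, C4}, so the common attributes are not a superkey of either fragment. The join is lossy.

No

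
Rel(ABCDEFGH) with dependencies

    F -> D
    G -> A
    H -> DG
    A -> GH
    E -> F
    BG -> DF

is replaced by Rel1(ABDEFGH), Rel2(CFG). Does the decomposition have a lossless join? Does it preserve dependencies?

Lossless test: (FG)⁺ = {ADFGH}, which is a superkey of neither fragment — lossy.
Dependency preservation: every FD's attributes lie within a single fragment, so each can be enforced locally — preserved.

lossy but dependency-preserving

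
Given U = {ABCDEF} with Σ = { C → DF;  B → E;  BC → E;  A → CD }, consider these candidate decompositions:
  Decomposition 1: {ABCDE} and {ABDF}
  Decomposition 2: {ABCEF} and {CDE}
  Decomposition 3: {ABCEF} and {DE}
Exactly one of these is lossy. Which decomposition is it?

Decomposition 3

Decomposition 1: common = {ABD}, closure = {ABCDEF} → lossless.
Decomposition 2: common = {CE}, closure = {CDEF} → lossless.
Decomposition 3: common = {E}, closure = {E} → lossy.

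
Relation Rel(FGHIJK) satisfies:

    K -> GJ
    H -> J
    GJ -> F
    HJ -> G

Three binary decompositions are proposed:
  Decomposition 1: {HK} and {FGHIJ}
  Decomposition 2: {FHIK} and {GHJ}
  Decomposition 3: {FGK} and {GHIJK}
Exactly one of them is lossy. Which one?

Decomposition 1: common = {H}, closure = {FGHJ} → lossy.
Decomposition 2: common = {H}, closure = {FGHJ} → lossless.
Decomposition 3: common = {GK}, closure = {FGJK} → lossless.

Decomposition 1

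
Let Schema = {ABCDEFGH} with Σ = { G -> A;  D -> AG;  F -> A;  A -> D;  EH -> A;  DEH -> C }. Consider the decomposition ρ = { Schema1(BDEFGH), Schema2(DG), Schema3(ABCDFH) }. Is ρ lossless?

Chase test. Columns are ABCDEFGH; row i has aⱼ where attribute j ∈ Schemai, else bᵢⱼ.
Initial tableau (one row per fragment):
  row 1: b11 a2 b13 a4 a5 a6 a7 a8
  row 2: b21 b22 b23 a4 b25 b26 a7 b28
  row 3: a1 a2 a3 a4 b35 a6 b37 a8
Rows 1 and 2 agree on G; apply G→A and equate their A entries.
Rows 1 and 3 agree on D; apply D→AG and equate their AG entries.
No row becomes fully distinguished — the join is lossy.

No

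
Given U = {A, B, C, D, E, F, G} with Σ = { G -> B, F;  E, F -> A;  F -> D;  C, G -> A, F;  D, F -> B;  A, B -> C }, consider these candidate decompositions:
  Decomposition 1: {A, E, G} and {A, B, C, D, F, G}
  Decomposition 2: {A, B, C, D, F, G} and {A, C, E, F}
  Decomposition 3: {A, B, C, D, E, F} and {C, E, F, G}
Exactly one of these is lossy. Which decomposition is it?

Decomposition 1: common = {A, G}, closure = {A, B, C, D, F, G} → lossless.
Decomposition 2: common = {A, C, F}, closure = {A, B, C, D, F} → lossy.
Decomposition 3: common = {C, E, F}, closure = {A, B, C, D, E, F} → lossless.

Decomposition 2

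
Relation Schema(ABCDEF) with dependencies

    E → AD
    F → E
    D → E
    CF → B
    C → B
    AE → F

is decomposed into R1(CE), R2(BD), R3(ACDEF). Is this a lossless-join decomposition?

No

Chase test. Columns are ABCDEF; row i has aⱼ where attribute j ∈ Ri, else bᵢⱼ.
Initial tableau (one row per fragment):
  row 1: b11 b12 a3 b14 a5 b16
  row 2: b21 a2 b23 a4 b25 b26
  row 3: a1 b32 a3 a4 a5 a6
Rows 1 and 3 agree on E; apply E→AD and equate their AD entries.
Rows 1 and 2 agree on D; apply D→E and equate their E entries.
Rows 1 and 3 agree on C; apply C→B and equate their B entries.
Rows 1 and 3 agree on AE; apply AE→F and equate their F entries.
Rows 1 and 2 agree on E; apply E→AD and equate their AD entries.
Rows 1 and 2 agree on AE; apply AE→F and equate their F entries.
No row becomes fully distinguished — the join is lossy.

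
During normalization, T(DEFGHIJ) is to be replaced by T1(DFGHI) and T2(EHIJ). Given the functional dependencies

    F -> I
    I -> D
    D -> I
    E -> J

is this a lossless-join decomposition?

Common attributes: T1 ∩ T2 = {HI}.
Closure of {HI}: I → D applies, adding D. So (HI)⁺ = {DHI}.
The closure contains neither all of T1 = {DFGHI} nor all of T2 = {EHIJ}, so the common attributes are not a superkey of either fragment. The join is lossy.

No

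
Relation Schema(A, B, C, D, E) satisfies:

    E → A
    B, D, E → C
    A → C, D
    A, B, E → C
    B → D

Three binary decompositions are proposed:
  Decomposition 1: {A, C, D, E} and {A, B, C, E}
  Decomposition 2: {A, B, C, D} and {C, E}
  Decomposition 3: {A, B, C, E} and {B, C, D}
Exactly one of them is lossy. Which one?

Decomposition 1: common = {A, C, E}, closure = {A, C, D, E} → lossless.
Decomposition 2: common = {C}, closure = {C} → lossy.
Decomposition 3: common = {B, C}, closure = {B, C, D} → lossless.

Decomposition 2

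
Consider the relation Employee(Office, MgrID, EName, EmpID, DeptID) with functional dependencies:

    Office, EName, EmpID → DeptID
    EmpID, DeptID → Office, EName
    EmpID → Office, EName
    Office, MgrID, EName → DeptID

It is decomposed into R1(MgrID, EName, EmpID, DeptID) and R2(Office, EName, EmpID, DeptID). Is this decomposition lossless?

Common attributes: R1 ∩ R2 = {EName, EmpID, DeptID}.
Closure of {EName, EmpID, DeptID}: EmpID, DeptID → Office, EName applies, adding Office. So (EName, EmpID, DeptID)⁺ = {Office, EName, EmpID, DeptID}.
This closure contains every attribute of R2, so R1 ∩ R2 → R2. The join is lossless.

Yes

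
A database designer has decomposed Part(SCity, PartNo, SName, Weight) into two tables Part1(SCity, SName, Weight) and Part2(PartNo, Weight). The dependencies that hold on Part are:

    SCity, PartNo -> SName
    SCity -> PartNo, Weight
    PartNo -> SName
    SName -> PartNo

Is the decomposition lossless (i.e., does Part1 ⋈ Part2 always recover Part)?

No

Common attributes: Part1 ∩ Part2 = {Weight}.
No dependency enlarges {Weight}, so (Weight)⁺ = {Weight}.
The closure contains neither all of Part1 = {SCity, SName, Weight} nor all of Part2 = {PartNo, Weight}, so the common attributes are not a superkey of either fragment. The join is lossy.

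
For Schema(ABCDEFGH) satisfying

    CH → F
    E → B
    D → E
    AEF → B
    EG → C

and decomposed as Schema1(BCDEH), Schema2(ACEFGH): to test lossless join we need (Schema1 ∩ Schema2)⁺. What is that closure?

Schema1 ∩ Schema2 = {CEH}.
CH → F applies, adding F
E → B applies, adding B
Closure: {BCEFH}.

BCEFH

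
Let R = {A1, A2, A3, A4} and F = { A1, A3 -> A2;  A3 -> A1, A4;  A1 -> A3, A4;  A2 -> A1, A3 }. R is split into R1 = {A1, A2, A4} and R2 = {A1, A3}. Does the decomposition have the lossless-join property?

Common attributes: R1 ∩ R2 = {A1}.
Closure of {A1}: A1 → A3, A4 applies, adding A3, A4; A1, A3 → A2 applies, adding A2. So (A1)⁺ = {A1, A2, A3, A4}.
This closure contains every attribute of R1, so R1 ∩ R2 → R1. The join is lossless.

Yes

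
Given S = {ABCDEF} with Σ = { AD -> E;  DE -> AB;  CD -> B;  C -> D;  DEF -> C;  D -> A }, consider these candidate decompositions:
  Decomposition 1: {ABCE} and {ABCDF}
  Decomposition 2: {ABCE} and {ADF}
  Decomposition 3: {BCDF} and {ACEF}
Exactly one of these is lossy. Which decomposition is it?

Decomposition 1: common = {ABC}, closure = {ABCDE} → lossless.
Decomposition 2: common = {A}, closure = {A} → lossy.
Decomposition 3: common = {CF}, closure = {ABCDEF} → lossless.

Decomposition 2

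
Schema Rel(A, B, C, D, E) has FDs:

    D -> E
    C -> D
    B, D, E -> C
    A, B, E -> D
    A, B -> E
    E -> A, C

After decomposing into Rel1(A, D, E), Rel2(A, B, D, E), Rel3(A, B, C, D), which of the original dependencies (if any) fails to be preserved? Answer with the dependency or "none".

D → E lies within Rel1.
C → D lies within Rel3.
B, D, E → C: restricted closure across fragments reaches C.
A, B, E → D lies within Rel2.
A, B → E lies within Rel2.
E → A, C: restricted closure across fragments reaches A, C.
Every dependency is enforceable on the fragments, so the decomposition is dependency-preserving.

none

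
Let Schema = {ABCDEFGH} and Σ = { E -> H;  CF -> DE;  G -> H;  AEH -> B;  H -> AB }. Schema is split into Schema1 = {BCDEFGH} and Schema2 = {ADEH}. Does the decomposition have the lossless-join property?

Common attributes: Schema1 ∩ Schema2 = {DEH}.
Closure of {DEH}: H → AB applies, adding AB. So (DEH)⁺ = {ABDEH}.
This closure contains every attribute of Schema2, so Schema1 ∩ Schema2 → Schema2. The join is lossless.

Yes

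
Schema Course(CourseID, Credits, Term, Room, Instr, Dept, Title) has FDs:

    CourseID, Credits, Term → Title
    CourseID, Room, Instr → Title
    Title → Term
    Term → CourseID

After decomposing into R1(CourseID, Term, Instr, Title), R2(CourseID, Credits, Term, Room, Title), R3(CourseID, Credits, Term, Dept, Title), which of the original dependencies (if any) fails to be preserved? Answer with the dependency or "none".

CourseID, Room, Instr → Title

Check CourseID, Room, Instr → Title: no single fragment contains all of {CourseID, Room, Instr, Title}, and the restricted closure of {CourseID, Room, Instr} across the fragments never reaches {Title}.
CourseID, Credits, Term → Title is preserved.
Title → Term is preserved.
Term → CourseID is preserved.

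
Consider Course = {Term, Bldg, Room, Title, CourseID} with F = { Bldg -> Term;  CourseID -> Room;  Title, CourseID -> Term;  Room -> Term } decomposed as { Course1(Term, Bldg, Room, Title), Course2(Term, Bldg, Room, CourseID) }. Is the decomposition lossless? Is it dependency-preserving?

lossy but dependency-preserving

Lossless test: (Term, Bldg, Room)⁺ = {Term, Bldg, Room}, which is a superkey of neither fragment — lossy.
Dependency preservation: Title, CourseID → Term is not contained in any single fragment, but the restricted closure of its left-hand side across the fragments still reaches the right-hand side; the remaining FDs each lie inside some fragment. All dependencies are preserved.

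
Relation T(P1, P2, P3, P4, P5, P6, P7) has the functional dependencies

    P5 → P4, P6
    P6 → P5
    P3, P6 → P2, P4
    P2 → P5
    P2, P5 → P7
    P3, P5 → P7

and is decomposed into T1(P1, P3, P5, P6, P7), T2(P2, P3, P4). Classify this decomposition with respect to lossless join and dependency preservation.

Lossless test: (P3)⁺ = {P3}, which is a superkey of neither fragment — lossy.
Dependency preservation: the restricted closure of {P5} across the fragments never reaches {P4, P6}, so P5 → P4, P6 cannot be enforced without a join — not preserved.

lossy and not dependency-preserving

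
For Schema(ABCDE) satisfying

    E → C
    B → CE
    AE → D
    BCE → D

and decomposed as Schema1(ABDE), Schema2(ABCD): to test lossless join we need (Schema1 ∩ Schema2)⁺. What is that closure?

Schema1 ∩ Schema2 = {ABD}.
B → CE applies, adding CE
Closure: {ABCDE}.

ABCDE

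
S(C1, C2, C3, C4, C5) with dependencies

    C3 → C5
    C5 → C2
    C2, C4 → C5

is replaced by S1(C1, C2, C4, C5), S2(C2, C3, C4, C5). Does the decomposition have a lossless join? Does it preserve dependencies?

Lossless test: (C2, C4, C5)⁺ = {C2, C4, C5}, which is a superkey of neither fragment — lossy.
Dependency preservation: every FD's attributes lie within a single fragment, so each can be enforced locally — preserved.

lossy but dependency-preserving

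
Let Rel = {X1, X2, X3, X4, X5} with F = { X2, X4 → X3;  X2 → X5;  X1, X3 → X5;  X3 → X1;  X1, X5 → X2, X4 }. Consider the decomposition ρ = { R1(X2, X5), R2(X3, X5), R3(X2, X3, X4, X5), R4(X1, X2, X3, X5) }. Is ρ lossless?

Chase test. Columns are X1, X2, X3, X4, X5; row i has aⱼ where attribute j ∈ Ri, else bᵢⱼ.
Initial tableau (one row per fragment):
  row 1: b11 a2 b13 b14 a5
  row 2: b21 b22 a3 b24 a5
  row 3: b31 a2 a3 a4 a5
  row 4: a1 a2 a3 b44 a5
Rows 2 and 3 agree on X3; apply X3→X1 and equate their X1 entries.
Rows 2 and 4 agree on X3; apply X3→X1 and equate their X1 entries.
Rows 2 and 3 agree on X1, X5; apply X1, X5→X2, X4 and equate their X2, X4 entries.
Rows 2 and 4 agree on X1, X5; apply X1, X5→X2, X4 and equate their X2, X4 entries.
Row 2 is now all distinguished symbols — the join is lossless.

Yes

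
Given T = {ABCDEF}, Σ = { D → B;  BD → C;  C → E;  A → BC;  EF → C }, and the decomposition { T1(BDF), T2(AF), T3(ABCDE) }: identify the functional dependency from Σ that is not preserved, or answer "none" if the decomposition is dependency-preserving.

EF → C

Check EF → C: no single fragment contains all of {CEF}, and the restricted closure of {EF} across the fragments never reaches {C}.
D → B is preserved.
BD → C is preserved.
C → E is preserved.
A → BC is preserved.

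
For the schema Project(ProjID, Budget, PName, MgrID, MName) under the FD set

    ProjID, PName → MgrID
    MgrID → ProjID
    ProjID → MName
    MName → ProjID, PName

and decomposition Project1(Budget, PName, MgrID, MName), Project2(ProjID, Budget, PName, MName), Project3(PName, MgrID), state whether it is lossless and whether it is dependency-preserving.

Lossless test (chase): Rows 1 and 3 agree on MgrID; apply MgrID→ProjID and equate their ProjID entries. Rows 1 and 3 agree on ProjID; apply ProjID→MName and equate their MName entries. Rows 1 and 2 agree on MName; apply MName→ProjID, PName and equate their ProjID, PName entries. Rows 1 and 2 agree on ProjID, PName; apply ProjID, PName→MgrID and equate their MgrID entries. Row 1 is now all distinguished symbols — the join is lossless.
Dependency preservation: ProjID, PName → MgrID; MgrID → ProjID are not contained in any single fragment, but the restricted closure of each left-hand side across the fragments still reaches the right-hand side; the remaining FDs each lie inside some fragment. All dependencies are preserved.

lossless and dependency-preserving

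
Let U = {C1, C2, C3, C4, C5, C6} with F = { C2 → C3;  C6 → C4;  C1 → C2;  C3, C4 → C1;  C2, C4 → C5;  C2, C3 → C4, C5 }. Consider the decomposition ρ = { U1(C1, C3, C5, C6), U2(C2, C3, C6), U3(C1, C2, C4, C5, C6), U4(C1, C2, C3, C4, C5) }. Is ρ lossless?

Yes

Chase test. Columns are C1, C2, C3, C4, C5, C6; row i has aⱼ where attribute j ∈ Ui, else bᵢⱼ.
Initial tableau (one row per fragment):
  row 1: a1 b12 a3 b14 a5 a6
  row 2: b21 a2 a3 b24 b25 a6
  row 3: a1 a2 b33 a4 a5 a6
  row 4: a1 a2 a3 a4 a5 b46
Rows 2 and 3 agree on C2; apply C2→C3 and equate their C3 entries.
Rows 1 and 2 agree on C6; apply C6→C4 and equate their C4 entries.
Rows 1 and 3 agree on C6; apply C6→C4 and equate their C4 entries.
Rows 1 and 3 agree on C1; apply C1→C2 and equate their C2 entries.
Rows 1 and 2 agree on C3, C4; apply C3, C4→C1 and equate their C1 entries.
Rows 1 and 2 agree on C2, C4; apply C2, C4→C5 and equate their C5 entries.
Row 1 is now all distinguished symbols — the join is lossless.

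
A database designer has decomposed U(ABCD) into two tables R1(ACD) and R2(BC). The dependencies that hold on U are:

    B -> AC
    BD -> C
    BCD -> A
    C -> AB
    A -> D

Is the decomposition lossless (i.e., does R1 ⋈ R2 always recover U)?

Common attributes: R1 ∩ R2 = {C}.
Closure of {C}: C → AB applies, adding AB; A → D applies, adding D. So (C)⁺ = {ABCD}.
This closure contains every attribute of R1, so R1 ∩ R2 → R1. The join is lossless.

Yes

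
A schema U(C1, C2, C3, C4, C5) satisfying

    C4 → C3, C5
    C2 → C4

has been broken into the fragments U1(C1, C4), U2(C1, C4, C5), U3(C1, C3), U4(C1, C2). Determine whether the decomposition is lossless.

Chase test. Columns are C1, C2, C3, C4, C5; row i has aⱼ where attribute j ∈ Ui, else bᵢⱼ.
Initial tableau (one row per fragment):
  row 1: a1 b12 b13 a4 b15
  row 2: a1 b22 b23 a4 a5
  row 3: a1 b32 a3 b34 b35
  row 4: a1 a2 b43 b44 b45
Rows 1 and 2 agree on C4; apply C4→C3, C5 and equate their C3, C5 entries.
No row becomes fully distinguished — the join is lossy.

No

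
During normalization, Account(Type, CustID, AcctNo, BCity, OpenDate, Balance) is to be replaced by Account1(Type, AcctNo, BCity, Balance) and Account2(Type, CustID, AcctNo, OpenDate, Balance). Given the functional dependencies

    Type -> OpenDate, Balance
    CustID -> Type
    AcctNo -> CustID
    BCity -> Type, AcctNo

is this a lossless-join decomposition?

Yes

Common attributes: Account1 ∩ Account2 = {Type, AcctNo, Balance}.
Closure of {Type, AcctNo, Balance}: Type → OpenDate, Balance applies, adding OpenDate; AcctNo → CustID applies, adding CustID. So (Type, AcctNo, Balance)⁺ = {Type, CustID, AcctNo, OpenDate, Balance}.
This closure contains every attribute of Account2, so Account1 ∩ Account2 → Account2. The join is lossless.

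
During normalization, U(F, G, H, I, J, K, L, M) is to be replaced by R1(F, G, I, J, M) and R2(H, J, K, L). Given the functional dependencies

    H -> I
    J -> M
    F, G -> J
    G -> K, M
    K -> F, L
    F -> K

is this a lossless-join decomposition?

Common attributes: R1 ∩ R2 = {J}.
Closure of {J}: J → M applies, adding M. So (J)⁺ = {J, M}.
The closure contains neither all of R1 = {F, G, I, J, M} nor all of R2 = {H, J, K, L}, so the common attributes are not a superkey of either fragment. The join is lossy.

No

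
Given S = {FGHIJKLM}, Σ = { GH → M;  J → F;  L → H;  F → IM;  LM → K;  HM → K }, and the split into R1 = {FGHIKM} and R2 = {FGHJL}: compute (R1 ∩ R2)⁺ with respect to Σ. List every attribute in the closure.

FGHIKM

R1 ∩ R2 = {FGH}.
GH → M applies, adding M
F → IM applies, adding I
HM → K applies, adding K
Closure: {FGHIKM}.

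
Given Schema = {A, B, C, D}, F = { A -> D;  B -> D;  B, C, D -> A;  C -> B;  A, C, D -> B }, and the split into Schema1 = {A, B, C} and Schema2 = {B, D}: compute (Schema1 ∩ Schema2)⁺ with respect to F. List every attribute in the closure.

Schema1 ∩ Schema2 = {B}.
B → D applies, adding D
Closure: {B, D}.

B, D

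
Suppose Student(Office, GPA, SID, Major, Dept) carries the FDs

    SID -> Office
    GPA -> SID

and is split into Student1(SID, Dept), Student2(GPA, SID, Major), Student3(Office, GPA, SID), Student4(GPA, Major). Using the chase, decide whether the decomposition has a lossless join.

No

Chase test. Columns are Office, GPA, SID, Major, Dept; row i has aⱼ where attribute j ∈ Studenti, else bᵢⱼ.
Initial tableau (one row per fragment):
  row 1: b11 b12 a3 b14 a5
  row 2: b21 a2 a3 a4 b25
  row 3: a1 a2 a3 b34 b35
  row 4: b41 a2 b43 a4 b45
Rows 1 and 2 agree on SID; apply SID→Office and equate their Office entries.
Rows 1 and 3 agree on SID; apply SID→Office and equate their Office entries.
Rows 2 and 4 agree on GPA; apply GPA→SID and equate their SID entries.
Rows 1 and 4 agree on SID; apply SID→Office and equate their Office entries.
No row becomes fully distinguished — the join is lossy.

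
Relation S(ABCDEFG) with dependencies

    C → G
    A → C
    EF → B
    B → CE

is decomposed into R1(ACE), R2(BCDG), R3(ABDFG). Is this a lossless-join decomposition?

Chase test. Columns are ABCDEFG; row i has aⱼ where attribute j ∈ Ri, else bᵢⱼ.
Initial tableau (one row per fragment):
  row 1: a1 b12 a3 b14 a5 b16 b17
  row 2: b21 a2 a3 a4 b25 b26 a7
  row 3: a1 a2 b33 a4 b35 a6 a7
Rows 1 and 2 agree on C; apply C→G and equate their G entries.
Rows 1 and 3 agree on A; apply A→C and equate their C entries.
Rows 2 and 3 agree on B; apply B→CE and equate their CE entries.
No row becomes fully distinguished — the join is lossy.

No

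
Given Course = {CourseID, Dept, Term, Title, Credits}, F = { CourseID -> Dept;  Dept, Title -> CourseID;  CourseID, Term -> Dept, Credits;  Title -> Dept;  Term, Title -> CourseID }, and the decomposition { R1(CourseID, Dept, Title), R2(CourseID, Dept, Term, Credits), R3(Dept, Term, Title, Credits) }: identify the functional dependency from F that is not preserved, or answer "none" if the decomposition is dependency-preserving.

CourseID → Dept lies within R1.
Dept, Title → CourseID lies within R1.
CourseID, Term → Dept, Credits lies within R2.
Title → Dept lies within R1.
Term, Title → CourseID: restricted closure across fragments reaches CourseID.
Every dependency is enforceable on the fragments, so the decomposition is dependency-preserving.

none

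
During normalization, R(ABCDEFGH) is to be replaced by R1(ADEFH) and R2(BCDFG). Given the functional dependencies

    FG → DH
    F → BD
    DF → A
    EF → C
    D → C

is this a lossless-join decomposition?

No

Common attributes: R1 ∩ R2 = {DF}.
Closure of {DF}: F → BD applies, adding B; DF → A applies, adding A; D → C applies, adding C. So (DF)⁺ = {ABCDF}.
The closure contains neither all of R1 = {ADEFH} nor all of R2 = {BCDFG}, so the common attributes are not a superkey of either fragment. The join is lossy.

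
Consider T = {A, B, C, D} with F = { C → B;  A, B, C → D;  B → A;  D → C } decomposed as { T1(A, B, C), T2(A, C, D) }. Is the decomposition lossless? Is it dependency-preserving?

Lossless test: (A, C)⁺ = {A, B, C, D}, which contains all of one fragment — lossless.
Dependency preservation: A, B, C → D is not contained in any single fragment, but the restricted closure of its left-hand side across the fragments still reaches the right-hand side; the remaining FDs each lie inside some fragment. All dependencies are preserved.

lossless and dependency-preserving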